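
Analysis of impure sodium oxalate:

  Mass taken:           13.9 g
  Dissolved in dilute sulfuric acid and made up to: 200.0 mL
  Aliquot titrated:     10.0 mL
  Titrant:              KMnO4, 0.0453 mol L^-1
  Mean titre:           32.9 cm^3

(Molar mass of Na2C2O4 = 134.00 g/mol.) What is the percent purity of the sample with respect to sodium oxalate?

2 MnO4^- + 5 C2O4^2- + 16 H^+ → 2 Mn^2+ + 10 CO2 + 8 H2O
n(KMnO4) per titration = 0.0329 × 0.0453 = 1.49 × 10^-3 mol
From the 5:2 ratio, n(Na2C2O4) in each aliquot = 5/2 × 1.49 × 10^-3 = 3.73 × 10^-3 mol
n(Na2C2O4) in the whole flask = 3.73 × 10^-3 × 200.0/10.0 = 0.0745 mol
mass of Na2C2O4 = 0.0745 × 134.00 = 9.99 g
% Na2C2O4 = 9.99 / 13.9 × 100 = 71.8 %

71.8 %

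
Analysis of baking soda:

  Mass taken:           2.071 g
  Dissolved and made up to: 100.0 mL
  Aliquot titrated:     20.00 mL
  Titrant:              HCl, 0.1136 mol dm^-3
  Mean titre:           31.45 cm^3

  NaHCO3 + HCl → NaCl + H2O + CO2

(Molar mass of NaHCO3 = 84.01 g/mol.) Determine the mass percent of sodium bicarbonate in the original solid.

n(HCl) per titration = 0.03145 × 0.1136 = 3.573 × 10^-3 mol
n(NaHCO3) in each aliquot = 3.573 × 10^-3 mol (1:1 ratio)
n(NaHCO3) in the whole flask = 3.573 × 10^-3 × 100.0/20.00 = 0.01786 mol
mass of NaHCO3 = 0.01786 × 84.01 = 1.501 g
% NaHCO3 = 1.501 / 2.071 × 100 = 72.46 %

72.46 %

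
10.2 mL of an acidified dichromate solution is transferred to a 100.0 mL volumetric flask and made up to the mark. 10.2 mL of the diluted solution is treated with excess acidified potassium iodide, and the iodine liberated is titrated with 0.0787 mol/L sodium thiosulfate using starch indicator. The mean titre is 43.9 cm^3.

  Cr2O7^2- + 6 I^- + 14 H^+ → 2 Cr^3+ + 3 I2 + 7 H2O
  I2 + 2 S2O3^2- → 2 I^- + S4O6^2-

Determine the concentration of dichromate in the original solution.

n(S2O3^2-) = 0.0439 × 0.0787 = 3.45 × 10^-3 mol
n(I2) = n(S2O3^2-)/2 = 1.73 × 10^-3 mol
From the 1:3 ratio, n(Cr2O7^2-) in the aliquot = 1/3 × 1.73 × 10^-3 = 5.76 × 10^-4 mol
[Cr2O7^2-]_dilute = 5.76 × 10^-4 / 0.0102 = 0.0565 mol/L
[Cr2O7^2-]_original = 0.0565 × 100.0/10.2 = 0.553 mol/L

0.553 mol/L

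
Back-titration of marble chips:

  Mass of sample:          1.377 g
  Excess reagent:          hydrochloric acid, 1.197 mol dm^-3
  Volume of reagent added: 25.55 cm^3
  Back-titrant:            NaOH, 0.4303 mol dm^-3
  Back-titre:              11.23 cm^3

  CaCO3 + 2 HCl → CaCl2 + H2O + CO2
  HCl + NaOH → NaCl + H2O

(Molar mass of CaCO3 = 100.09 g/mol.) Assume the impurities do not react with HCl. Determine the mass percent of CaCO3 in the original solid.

n(HCl) added = 0.02555 × 1.197 = 0.03058 mol
n(NaOH) used in back-titration = 0.01123 × 0.4303 = 4.832 × 10^-3 mol
n(HCl) left over = 4.832 × 10^-3 mol (1:1 ratio)
n(HCl) consumed by analyte = 0.03058 − 4.832 × 10^-3 = 0.02575 mol
From the 1:2 ratio, n(CaCO3) = 1/2 × 0.02575 = 0.01288 mol
mass of CaCO3 = 0.01288 × 100.09 = 1.289 g
% CaCO3 = 1.289 / 1.377 × 100 = 93.59 %

93.59 %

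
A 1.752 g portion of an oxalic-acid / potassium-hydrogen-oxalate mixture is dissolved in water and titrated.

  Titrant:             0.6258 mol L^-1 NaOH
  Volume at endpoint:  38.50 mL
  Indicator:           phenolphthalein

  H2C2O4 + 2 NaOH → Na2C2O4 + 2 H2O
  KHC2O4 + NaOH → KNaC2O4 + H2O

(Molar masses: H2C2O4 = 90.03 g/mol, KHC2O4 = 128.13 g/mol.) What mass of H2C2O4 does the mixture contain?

0.7231 g

n(NaOH) = 0.03850 × 0.6258 = 0.02409 mol
Let x = n(H2C2O4), y = n(KHC2O4).
Titrant: 2x + 1y = 0.02409;  mass: 90.03x + 128.13y = 1.752
Solving, x = 8.031 × 10^-3 mol, y = 8.030 × 10^-3 mol
mass of H2C2O4 = 8.031 × 10^-3 × 90.03 = 0.7231 g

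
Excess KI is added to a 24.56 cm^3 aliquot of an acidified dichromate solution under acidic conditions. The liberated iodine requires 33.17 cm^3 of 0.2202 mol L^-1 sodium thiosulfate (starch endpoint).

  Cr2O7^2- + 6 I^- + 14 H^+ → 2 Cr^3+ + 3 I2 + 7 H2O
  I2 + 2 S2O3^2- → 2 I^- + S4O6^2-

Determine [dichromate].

n(S2O3^2-) = 0.03317 × 0.2202 = 7.304 × 10^-3 mol
n(I2) = n(S2O3^2-)/2 = 3.652 × 10^-3 mol
From the 1:3 ratio, n(Cr2O7^2-) in the aliquot = 1/3 × 3.652 × 10^-3 = 1.217 × 10^-3 mol
[Cr2O7^2-] = 1.217 × 10^-3 / 0.02456 = 0.04957 mol/L

0.04957 mol/L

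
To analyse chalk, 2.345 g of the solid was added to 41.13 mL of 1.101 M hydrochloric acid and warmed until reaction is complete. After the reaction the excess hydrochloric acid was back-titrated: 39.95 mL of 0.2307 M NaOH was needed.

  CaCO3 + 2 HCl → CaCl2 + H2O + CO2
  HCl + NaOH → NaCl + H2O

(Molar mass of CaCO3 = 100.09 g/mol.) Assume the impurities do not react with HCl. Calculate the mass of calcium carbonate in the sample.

1.805 g

n(HCl) added = 0.04113 × 1.101 = 0.04528 mol
n(NaOH) used in back-titration = 0.03995 × 0.2307 = 9.216 × 10^-3 mol
n(HCl) left over = 9.216 × 10^-3 mol (1:1 ratio)
n(HCl) consumed by analyte = 0.04528 − 9.216 × 10^-3 = 0.03607 mol
From the 1:2 ratio, n(CaCO3) = 1/2 × 0.03607 = 0.01803 mol
mass of CaCO3 = 0.01803 × 100.09 = 1.805 g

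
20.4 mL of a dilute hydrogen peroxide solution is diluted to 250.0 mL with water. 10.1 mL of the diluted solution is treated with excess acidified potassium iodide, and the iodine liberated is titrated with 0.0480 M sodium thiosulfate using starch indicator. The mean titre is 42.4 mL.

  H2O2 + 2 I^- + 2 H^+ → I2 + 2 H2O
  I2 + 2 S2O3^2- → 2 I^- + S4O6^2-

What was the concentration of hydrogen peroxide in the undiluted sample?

1.23 M

n(S2O3^2-) = 0.0424 × 0.0480 = 2.04 × 10^-3 mol
n(I2) = n(S2O3^2-)/2 = 1.02 × 10^-3 mol
n(H2O2) in the aliquot = 1.02 × 10^-3 mol (1:1 ratio)
[H2O2]_dilute = 1.02 × 10^-3 / 0.0101 = 0.101 mol/L
[H2O2]_original = 0.101 × 250.0/20.4 = 1.23 mol/L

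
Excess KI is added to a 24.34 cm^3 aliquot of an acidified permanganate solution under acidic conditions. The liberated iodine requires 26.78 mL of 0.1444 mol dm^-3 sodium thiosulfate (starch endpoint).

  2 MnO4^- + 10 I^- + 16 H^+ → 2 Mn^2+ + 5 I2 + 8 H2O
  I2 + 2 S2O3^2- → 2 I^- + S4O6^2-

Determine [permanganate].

n(S2O3^2-) = 0.02678 × 0.1444 = 3.867 × 10^-3 mol
n(I2) = n(S2O3^2-)/2 = 1.934 × 10^-3 mol
From the 2:5 ratio, n(MnO4^-) in the aliquot = 2/5 × 1.934 × 10^-3 = 7.734 × 10^-4 mol
[MnO4^-] = 7.734 × 10^-4 / 0.02434 = 0.03178 mol/L

0.03178 mol/L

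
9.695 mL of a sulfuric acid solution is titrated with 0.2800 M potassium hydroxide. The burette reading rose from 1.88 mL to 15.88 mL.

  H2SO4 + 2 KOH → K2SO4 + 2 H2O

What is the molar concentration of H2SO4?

n(KOH) = 0.01400 L × 0.2800 mol/L = 3.920 × 10^-3 mol
From the 1:2 mole ratio, n(H2SO4) = 1/2 × 3.920 × 10^-3 = 1.960 × 10^-3 mol
[H2SO4] = 1.960 × 10^-3 mol / 0.009695 L = 0.2022 mol/L

0.2022 M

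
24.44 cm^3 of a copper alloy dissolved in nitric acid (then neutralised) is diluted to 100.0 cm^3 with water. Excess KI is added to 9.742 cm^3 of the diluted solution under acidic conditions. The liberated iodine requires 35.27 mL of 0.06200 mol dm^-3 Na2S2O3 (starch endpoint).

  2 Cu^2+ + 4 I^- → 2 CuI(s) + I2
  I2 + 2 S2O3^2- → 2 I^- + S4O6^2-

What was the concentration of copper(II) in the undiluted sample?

n(S2O3^2-) = 0.03527 × 0.06200 = 2.187 × 10^-3 mol
n(I2) = n(S2O3^2-)/2 = 1.093 × 10^-3 mol
From the 2:1 ratio, n(Cu2+) in the aliquot = 2/1 × 1.093 × 10^-3 = 2.187 × 10^-3 mol
[Cu2+]_dilute = 2.187 × 10^-3 / 0.009742 = 0.2245 mol/L
[Cu2+]_original = 0.2245 × 100.0/24.44 = 0.9184 mol/L

0.9184 mol/L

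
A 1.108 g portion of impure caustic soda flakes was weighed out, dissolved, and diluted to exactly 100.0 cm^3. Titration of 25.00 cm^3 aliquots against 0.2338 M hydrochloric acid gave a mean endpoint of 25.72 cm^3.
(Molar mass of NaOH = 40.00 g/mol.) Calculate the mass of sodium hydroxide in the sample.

0.9621 g

NaOH + HCl → NaCl + H2O
n(HCl) per titration = 0.02572 × 0.2338 = 6.013 × 10^-3 mol
n(NaOH) in each aliquot = 6.013 × 10^-3 mol (1:1 ratio)
n(NaOH) in the whole flask = 6.013 × 10^-3 × 100.0/25.00 = 0.02405 mol
mass of NaOH = 0.02405 × 40.00 = 0.9621 g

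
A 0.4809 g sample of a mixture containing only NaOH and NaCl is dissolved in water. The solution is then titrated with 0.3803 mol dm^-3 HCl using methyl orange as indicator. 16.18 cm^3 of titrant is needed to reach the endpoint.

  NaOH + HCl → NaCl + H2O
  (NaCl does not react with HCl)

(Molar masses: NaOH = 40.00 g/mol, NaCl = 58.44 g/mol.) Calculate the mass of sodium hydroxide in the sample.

0.2461 g

n(HCl) = 0.01618 × 0.3803 = 6.153 × 10^-3 mol
Let x = n(NaOH), y = n(NaCl).
Titrant: 1x = 6.153 × 10^-3;  mass: 40.00x + 58.44y = 0.4809
Solving, x = 6.153 × 10^-3 mol, y = 4.017 × 10^-3 mol
mass of NaOH = 6.153 × 10^-3 × 40.00 = 0.2461 g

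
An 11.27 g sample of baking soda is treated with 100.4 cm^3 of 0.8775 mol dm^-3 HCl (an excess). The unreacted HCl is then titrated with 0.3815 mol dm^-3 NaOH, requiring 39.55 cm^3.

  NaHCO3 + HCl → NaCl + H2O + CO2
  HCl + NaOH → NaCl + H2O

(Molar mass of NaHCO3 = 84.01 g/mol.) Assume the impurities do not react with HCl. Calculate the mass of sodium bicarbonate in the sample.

6.134 g

n(HCl) added = 0.1004 × 0.8775 = 0.08810 mol
n(NaOH) used in back-titration = 0.03955 × 0.3815 = 0.01509 mol
n(HCl) left over = 0.01509 mol (1:1 ratio)
n(HCl) consumed by analyte = 0.08810 − 0.01509 = 0.07301 mol
n(NaHCO3) = 0.07301 mol (1:1 ratio)
mass of NaHCO3 = 0.07301 × 84.01 = 6.134 g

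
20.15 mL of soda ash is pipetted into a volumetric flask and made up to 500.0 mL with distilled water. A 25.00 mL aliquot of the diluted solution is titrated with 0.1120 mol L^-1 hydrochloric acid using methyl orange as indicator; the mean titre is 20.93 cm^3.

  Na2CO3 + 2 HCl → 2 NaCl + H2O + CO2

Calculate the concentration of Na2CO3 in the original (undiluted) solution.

1.163 mol/L

n(HCl) = 0.02093 × 0.1120 = 2.344 × 10^-3 mol
From the 1:2 ratio, n(Na2CO3) in the aliquot = 1/2 × 2.344 × 10^-3 = 1.172 × 10^-3 mol
[Na2CO3]_dilute = 1.172 × 10^-3 / 0.02500 = 0.04688 mol/L
Dilution factor = 500.0 / 20.15 = 24.81
[Na2CO3]_stock = 0.04688 × 24.81 = 1.163 mol/L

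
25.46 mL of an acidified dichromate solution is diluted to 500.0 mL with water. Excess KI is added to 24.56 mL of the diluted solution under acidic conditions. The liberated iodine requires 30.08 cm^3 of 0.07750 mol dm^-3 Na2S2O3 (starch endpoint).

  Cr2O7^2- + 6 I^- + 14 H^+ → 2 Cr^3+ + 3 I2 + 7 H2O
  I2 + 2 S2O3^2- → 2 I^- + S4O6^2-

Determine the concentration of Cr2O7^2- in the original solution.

0.3107 mol/L

n(S2O3^2-) = 0.03008 × 0.07750 = 2.331 × 10^-3 mol
n(I2) = n(S2O3^2-)/2 = 1.166 × 10^-3 mol
From the 1:3 ratio, n(Cr2O7^2-) in the aliquot = 1/3 × 1.166 × 10^-3 = 3.885 × 10^-4 mol
[Cr2O7^2-]_dilute = 3.885 × 10^-4 / 0.02456 = 0.01582 mol/L
[Cr2O7^2-]_original = 0.01582 × 500.0/25.46 = 0.3107 mol/L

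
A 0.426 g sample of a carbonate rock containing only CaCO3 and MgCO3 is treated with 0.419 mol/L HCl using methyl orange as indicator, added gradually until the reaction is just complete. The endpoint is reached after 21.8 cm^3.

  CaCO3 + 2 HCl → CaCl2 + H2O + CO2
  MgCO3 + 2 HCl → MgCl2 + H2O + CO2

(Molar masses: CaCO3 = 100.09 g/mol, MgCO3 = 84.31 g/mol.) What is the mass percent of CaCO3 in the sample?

n(HCl) = 0.0218 × 0.419 = 9.13 × 10^-3 mol
Let x = n(CaCO3), y = n(MgCO3).
Titrant: 2x + 2y = 9.13 × 10^-3;  mass: 100.09x + 84.31y = 0.426
Solving, x = 2.59 × 10^-3 mol, y = 1.97 × 10^-3 mol
mass of CaCO3 = 2.59 × 10^-3 × 100.09 = 0.260 g
% CaCO3 = 0.260 / 0.426 × 100 = 61.0 %

61.0 %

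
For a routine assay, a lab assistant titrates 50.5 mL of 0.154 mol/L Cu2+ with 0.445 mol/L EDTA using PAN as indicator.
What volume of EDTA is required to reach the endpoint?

17.5 mL

Cu^2+ + EDTA^4- → [Cu(EDTA)]^2-
n(Cu2+) = 0.0505 L × 0.154 mol/L = 7.78 × 10^-3 mol
n(EDTA) = 7.78 × 10^-3 mol (1:1 stoichiometry)
V(EDTA) = 7.78 × 10^-3 mol / 0.445 mol/L = 0.0175 L = 17.5 mL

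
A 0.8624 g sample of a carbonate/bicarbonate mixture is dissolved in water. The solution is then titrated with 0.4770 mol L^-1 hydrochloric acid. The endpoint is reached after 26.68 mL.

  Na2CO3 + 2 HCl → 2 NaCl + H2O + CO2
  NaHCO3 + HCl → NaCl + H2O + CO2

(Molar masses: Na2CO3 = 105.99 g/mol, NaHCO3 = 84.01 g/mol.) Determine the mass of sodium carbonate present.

n(HCl) = 0.02668 × 0.4770 = 0.01273 mol
Let x = n(Na2CO3), y = n(NaHCO3).
Titrant: 2x + 1y = 0.01273;  mass: 105.99x + 84.01y = 0.8624
Solving, x = 3.333 × 10^-3 mol, y = 6.061 × 10^-3 mol
mass of Na2CO3 = 3.333 × 10^-3 × 105.99 = 0.3533 g

0.3533 g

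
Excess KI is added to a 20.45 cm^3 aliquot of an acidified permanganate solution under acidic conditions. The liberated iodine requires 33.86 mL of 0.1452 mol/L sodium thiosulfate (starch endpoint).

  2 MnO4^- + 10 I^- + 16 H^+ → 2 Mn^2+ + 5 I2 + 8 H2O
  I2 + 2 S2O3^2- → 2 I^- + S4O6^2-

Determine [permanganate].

0.04808 mol/L

n(S2O3^2-) = 0.03386 × 0.1452 = 4.916 × 10^-3 mol
n(I2) = n(S2O3^2-)/2 = 2.458 × 10^-3 mol
From the 2:5 ratio, n(MnO4^-) in the aliquot = 2/5 × 2.458 × 10^-3 = 9.833 × 10^-4 mol
[MnO4^-] = 9.833 × 10^-4 / 0.02045 = 0.04808 mol/L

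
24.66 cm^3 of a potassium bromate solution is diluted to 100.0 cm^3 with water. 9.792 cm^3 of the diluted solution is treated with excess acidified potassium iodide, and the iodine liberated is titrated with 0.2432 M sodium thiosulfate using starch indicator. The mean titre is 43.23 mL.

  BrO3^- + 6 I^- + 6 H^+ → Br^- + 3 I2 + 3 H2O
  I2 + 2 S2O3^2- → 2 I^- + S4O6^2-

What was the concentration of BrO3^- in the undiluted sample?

n(S2O3^2-) = 0.04323 × 0.2432 = 0.01051 mol
n(I2) = n(S2O3^2-)/2 = 5.257 × 10^-3 mol
From the 1:3 ratio, n(BrO3^-) in the aliquot = 1/3 × 5.257 × 10^-3 = 1.752 × 10^-3 mol
[BrO3^-]_dilute = 1.752 × 10^-3 / 0.009792 = 0.1789 mol/L
[BrO3^-]_original = 0.1789 × 100.0/24.66 = 0.7257 mol/L

0.7257 M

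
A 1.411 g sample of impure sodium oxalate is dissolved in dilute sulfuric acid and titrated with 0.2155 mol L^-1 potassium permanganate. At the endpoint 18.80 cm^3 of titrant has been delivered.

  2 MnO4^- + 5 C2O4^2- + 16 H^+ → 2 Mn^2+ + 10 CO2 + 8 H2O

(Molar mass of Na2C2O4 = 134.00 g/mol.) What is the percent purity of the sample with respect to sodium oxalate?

n(KMnO4) = 0.01880 L × 0.2155 mol/L = 4.051 × 10^-3 mol
From the 5:2 ratio, n(Na2C2O4) = 5/2 × 4.051 × 10^-3 = 0.01013 mol
mass of Na2C2O4 = 0.01013 × 134.00 g/mol = 1.357 g
% Na2C2O4 = 1.357 / 1.411 × 100 = 96.19 %

96.19 %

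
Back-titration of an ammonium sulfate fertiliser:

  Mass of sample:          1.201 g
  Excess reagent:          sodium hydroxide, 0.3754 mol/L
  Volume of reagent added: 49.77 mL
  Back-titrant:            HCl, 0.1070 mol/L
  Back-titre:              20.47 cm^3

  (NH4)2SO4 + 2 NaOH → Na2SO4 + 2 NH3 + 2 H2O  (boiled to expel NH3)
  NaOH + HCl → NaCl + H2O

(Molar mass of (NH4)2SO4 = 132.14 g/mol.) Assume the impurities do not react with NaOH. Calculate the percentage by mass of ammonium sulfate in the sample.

90.73 %

n(NaOH) added = 0.04977 × 0.3754 = 0.01868 mol
n(HCl) used in back-titration = 0.02047 × 0.1070 = 2.190 × 10^-3 mol
n(NaOH) left over = 2.190 × 10^-3 mol (1:1 ratio)
n(NaOH) consumed by analyte = 0.01868 − 2.190 × 10^-3 = 0.01649 mol
From the 1:2 ratio, n((NH4)2SO4) = 1/2 × 0.01649 = 8.247 × 10^-3 mol
mass of (NH4)2SO4 = 8.247 × 10^-3 × 132.14 = 1.090 g
% (NH4)2SO4 = 1.090 / 1.201 × 100 = 90.73 %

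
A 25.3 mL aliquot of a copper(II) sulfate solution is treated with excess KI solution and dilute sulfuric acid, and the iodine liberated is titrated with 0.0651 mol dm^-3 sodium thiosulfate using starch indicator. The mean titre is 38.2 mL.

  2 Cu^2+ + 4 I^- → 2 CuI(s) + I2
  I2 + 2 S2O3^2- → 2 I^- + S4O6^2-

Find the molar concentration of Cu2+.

n(S2O3^2-) = 0.0382 × 0.0651 = 2.49 × 10^-3 mol
n(I2) = n(S2O3^2-)/2 = 1.24 × 10^-3 mol
From the 2:1 ratio, n(Cu2+) in the aliquot = 2/1 × 1.24 × 10^-3 = 2.49 × 10^-3 mol
[Cu2+] = 2.49 × 10^-3 / 0.0253 = 0.0983 mol/L

0.0983 mol/L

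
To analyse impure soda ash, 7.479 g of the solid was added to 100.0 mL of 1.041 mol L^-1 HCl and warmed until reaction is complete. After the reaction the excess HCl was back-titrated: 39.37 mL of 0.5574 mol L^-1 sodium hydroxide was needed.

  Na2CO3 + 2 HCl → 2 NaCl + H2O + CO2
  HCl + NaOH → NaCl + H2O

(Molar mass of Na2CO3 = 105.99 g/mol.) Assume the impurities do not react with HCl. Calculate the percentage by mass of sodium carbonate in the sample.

n(HCl) added = 0.1000 × 1.041 = 0.1041 mol
n(NaOH) used in back-titration = 0.03937 × 0.5574 = 0.02194 mol
n(HCl) left over = 0.02194 mol (1:1 ratio)
n(HCl) consumed by analyte = 0.1041 − 0.02194 = 0.08216 mol
From the 1:2 ratio, n(Na2CO3) = 1/2 × 0.08216 = 0.04108 mol
mass of Na2CO3 = 0.04108 × 105.99 = 4.354 g
% Na2CO3 = 4.354 / 7.479 × 100 = 58.21 %

58.21 %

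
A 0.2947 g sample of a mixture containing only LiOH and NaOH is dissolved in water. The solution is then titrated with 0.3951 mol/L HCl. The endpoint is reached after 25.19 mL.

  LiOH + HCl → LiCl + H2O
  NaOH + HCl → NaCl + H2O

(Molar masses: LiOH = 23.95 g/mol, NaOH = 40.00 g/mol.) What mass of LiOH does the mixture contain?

0.1543 g

n(HCl) = 0.02519 × 0.3951 = 9.953 × 10^-3 mol
Let x = n(LiOH), y = n(NaOH).
Titrant: 1x + 1y = 9.953 × 10^-3;  mass: 23.95x + 40.00y = 0.2947
Solving, x = 6.443 × 10^-3 mol, y = 3.510 × 10^-3 mol
mass of LiOH = 6.443 × 10^-3 × 23.95 = 0.1543 g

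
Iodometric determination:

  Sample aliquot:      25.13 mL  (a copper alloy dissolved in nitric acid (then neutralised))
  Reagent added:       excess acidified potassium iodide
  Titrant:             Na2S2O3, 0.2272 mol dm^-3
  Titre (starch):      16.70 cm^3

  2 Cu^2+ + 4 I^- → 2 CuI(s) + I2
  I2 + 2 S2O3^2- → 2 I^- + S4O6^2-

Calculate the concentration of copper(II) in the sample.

n(S2O3^2-) = 0.01670 × 0.2272 = 3.794 × 10^-3 mol
n(I2) = n(S2O3^2-)/2 = 1.897 × 10^-3 mol
From the 2:1 ratio, n(Cu2+) in the aliquot = 2/1 × 1.897 × 10^-3 = 3.794 × 10^-3 mol
[Cu2+] = 3.794 × 10^-3 / 0.02513 = 0.1510 mol/L

0.1510 mol/L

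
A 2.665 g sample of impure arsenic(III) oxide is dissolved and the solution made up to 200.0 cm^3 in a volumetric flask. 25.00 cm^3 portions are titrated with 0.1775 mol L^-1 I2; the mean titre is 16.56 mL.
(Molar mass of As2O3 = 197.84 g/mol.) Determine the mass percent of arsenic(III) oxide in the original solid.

As2O3 + 2 I2 + 2 H2O → As2O5 + 4 HI
n(I2) per titration = 0.01656 × 0.1775 = 2.939 × 10^-3 mol
From the 1:2 ratio, n(As2O3) in each aliquot = 1/2 × 2.939 × 10^-3 = 1.470 × 10^-3 mol
n(As2O3) in the whole flask = 1.470 × 10^-3 × 200.0/25.00 = 0.01176 mol
mass of As2O3 = 0.01176 × 197.84 = 2.326 g
% As2O3 = 2.326 / 2.665 × 100 = 87.28 %

87.28 %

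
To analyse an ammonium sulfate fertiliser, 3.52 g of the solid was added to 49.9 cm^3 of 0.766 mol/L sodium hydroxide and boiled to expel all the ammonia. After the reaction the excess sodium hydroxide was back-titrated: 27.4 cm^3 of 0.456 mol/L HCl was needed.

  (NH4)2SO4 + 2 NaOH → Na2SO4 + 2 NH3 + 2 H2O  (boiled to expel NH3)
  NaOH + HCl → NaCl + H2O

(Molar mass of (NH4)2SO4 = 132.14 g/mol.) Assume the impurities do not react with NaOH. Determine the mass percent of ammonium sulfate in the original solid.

48.3 %

n(NaOH) added = 0.0499 × 0.766 = 0.0382 mol
n(HCl) used in back-titration = 0.0274 × 0.456 = 0.0125 mol
n(NaOH) left over = 0.0125 mol (1:1 ratio)
n(NaOH) consumed by analyte = 0.0382 − 0.0125 = 0.0257 mol
From the 1:2 ratio, n((NH4)2SO4) = 1/2 × 0.0257 = 0.0129 mol
mass of (NH4)2SO4 = 0.0129 × 132.14 = 1.70 g
% (NH4)2SO4 = 1.70 / 3.52 × 100 = 48.3 %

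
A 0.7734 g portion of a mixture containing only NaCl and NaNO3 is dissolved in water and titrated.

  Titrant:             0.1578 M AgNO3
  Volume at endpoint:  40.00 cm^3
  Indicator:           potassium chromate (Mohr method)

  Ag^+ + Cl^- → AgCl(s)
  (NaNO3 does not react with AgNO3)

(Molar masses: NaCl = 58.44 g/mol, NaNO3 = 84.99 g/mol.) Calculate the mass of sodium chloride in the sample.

n(AgNO3) = 0.04000 × 0.1578 = 6.312 × 10^-3 mol
Let x = n(NaCl), y = n(NaNO3).
Titrant: 1x = 6.312 × 10^-3;  mass: 58.44x + 84.99y = 0.7734
Solving, x = 6.312 × 10^-3 mol, y = 4.760 × 10^-3 mol
mass of NaCl = 6.312 × 10^-3 × 58.44 = 0.3689 g

0.3689 g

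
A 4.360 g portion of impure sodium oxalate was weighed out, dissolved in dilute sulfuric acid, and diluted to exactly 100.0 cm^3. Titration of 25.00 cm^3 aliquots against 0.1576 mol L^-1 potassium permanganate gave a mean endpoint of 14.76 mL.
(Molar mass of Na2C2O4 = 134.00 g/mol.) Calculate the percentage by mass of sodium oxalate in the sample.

2 MnO4^- + 5 C2O4^2- + 16 H^+ → 2 Mn^2+ + 10 CO2 + 8 H2O
n(KMnO4) per titration = 0.01476 × 0.1576 = 2.326 × 10^-3 mol
From the 5:2 ratio, n(Na2C2O4) in each aliquot = 5/2 × 2.326 × 10^-3 = 5.815 × 10^-3 mol
n(Na2C2O4) in the whole flask = 5.815 × 10^-3 × 100.0/25.00 = 0.02326 mol
mass of Na2C2O4 = 0.02326 × 134.00 = 3.117 g
% Na2C2O4 = 3.117 / 4.360 × 100 = 71.49 %

71.49 %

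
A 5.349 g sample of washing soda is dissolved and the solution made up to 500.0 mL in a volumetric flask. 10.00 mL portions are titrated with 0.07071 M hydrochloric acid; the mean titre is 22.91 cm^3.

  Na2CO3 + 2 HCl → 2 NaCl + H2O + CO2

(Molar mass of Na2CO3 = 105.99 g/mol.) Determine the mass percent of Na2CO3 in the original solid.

n(HCl) per titration = 0.02291 × 0.07071 = 1.620 × 10^-3 mol
From the 1:2 ratio, n(Na2CO3) in each aliquot = 1/2 × 1.620 × 10^-3 = 8.100 × 10^-4 mol
n(Na2CO3) in the whole flask = 8.100 × 10^-4 × 500.0/10.00 = 0.04050 mol
mass of Na2CO3 = 0.04050 × 105.99 = 4.293 g
% Na2CO3 = 4.293 / 5.349 × 100 = 80.25 %

80.25 %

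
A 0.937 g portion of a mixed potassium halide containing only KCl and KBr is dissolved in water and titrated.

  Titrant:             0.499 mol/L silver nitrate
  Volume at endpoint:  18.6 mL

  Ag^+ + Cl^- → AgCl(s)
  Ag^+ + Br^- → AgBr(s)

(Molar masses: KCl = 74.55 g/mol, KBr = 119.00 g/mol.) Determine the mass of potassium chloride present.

0.281 g

n(AgNO3) = 0.0186 × 0.499 = 9.28 × 10^-3 mol
Let x = n(KCl), y = n(KBr).
Titrant: 1x + 1y = 9.28 × 10^-3;  mass: 74.55x + 119.00y = 0.937
Solving, x = 3.77 × 10^-3 mol, y = 5.51 × 10^-3 mol
mass of KCl = 3.77 × 10^-3 × 74.55 = 0.281 g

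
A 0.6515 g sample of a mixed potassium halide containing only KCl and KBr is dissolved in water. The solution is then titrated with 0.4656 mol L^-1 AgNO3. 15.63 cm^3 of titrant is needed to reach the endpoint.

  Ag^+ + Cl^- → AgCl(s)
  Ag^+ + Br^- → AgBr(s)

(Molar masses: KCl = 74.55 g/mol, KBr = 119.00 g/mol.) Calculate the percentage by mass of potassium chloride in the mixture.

55.22 %

n(AgNO3) = 0.01563 × 0.4656 = 7.277 × 10^-3 mol
Let x = n(KCl), y = n(KBr).
Titrant: 1x + 1y = 7.277 × 10^-3;  mass: 74.55x + 119.00y = 0.6515
Solving, x = 4.826 × 10^-3 mol, y = 2.452 × 10^-3 mol
mass of KCl = 4.826 × 10^-3 × 74.55 = 0.3598 g
% KCl = 0.3598 / 0.6515 × 100 = 55.22 %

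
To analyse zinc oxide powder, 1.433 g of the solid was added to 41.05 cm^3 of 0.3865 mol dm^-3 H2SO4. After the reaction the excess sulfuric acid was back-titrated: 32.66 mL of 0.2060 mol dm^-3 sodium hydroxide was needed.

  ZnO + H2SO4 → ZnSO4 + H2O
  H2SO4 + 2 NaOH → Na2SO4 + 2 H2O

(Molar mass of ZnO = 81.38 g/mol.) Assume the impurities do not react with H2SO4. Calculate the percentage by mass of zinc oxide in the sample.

n(H2SO4) added = 0.04105 × 0.3865 = 0.01587 mol
n(NaOH) used in back-titration = 0.03266 × 0.2060 = 6.728 × 10^-3 mol
From the 1:2 ratio, n(H2SO4) left over = 1/2 × 6.728 × 10^-3 = 3.364 × 10^-3 mol
n(H2SO4) consumed by analyte = 0.01587 − 3.364 × 10^-3 = 0.01250 mol
n(ZnO) = 0.01250 mol (1:1 ratio)
mass of ZnO = 0.01250 × 81.38 = 1.017 g
% ZnO = 1.017 / 1.433 × 100 = 71.00 %

71.00 %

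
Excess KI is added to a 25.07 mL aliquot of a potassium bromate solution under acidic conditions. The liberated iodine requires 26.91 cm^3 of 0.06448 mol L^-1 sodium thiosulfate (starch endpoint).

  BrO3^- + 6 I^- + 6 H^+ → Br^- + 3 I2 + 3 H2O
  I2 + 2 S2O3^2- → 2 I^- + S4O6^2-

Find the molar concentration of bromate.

n(S2O3^2-) = 0.02691 × 0.06448 = 1.735 × 10^-3 mol
n(I2) = n(S2O3^2-)/2 = 8.676 × 10^-4 mol
From the 1:3 ratio, n(BrO3^-) in the aliquot = 1/3 × 8.676 × 10^-4 = 2.892 × 10^-4 mol
[BrO3^-] = 2.892 × 10^-4 / 0.02507 = 0.01154 mol/L

0.01154 mol/L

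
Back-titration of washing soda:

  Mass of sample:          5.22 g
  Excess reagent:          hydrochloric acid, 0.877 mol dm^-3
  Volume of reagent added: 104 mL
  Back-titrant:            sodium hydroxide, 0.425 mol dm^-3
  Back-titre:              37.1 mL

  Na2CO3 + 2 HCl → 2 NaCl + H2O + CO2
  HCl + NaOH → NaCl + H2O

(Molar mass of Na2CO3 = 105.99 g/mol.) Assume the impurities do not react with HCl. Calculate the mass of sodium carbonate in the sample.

n(HCl) added = 0.104 × 0.877 = 0.0912 mol
n(NaOH) used in back-titration = 0.0371 × 0.425 = 0.0158 mol
n(HCl) left over = 0.0158 mol (1:1 ratio)
n(HCl) consumed by analyte = 0.0912 − 0.0158 = 0.0754 mol
From the 1:2 ratio, n(Na2CO3) = 1/2 × 0.0754 = 0.0377 mol
mass of Na2CO3 = 0.0377 × 105.99 = 4.00 g

4.00 g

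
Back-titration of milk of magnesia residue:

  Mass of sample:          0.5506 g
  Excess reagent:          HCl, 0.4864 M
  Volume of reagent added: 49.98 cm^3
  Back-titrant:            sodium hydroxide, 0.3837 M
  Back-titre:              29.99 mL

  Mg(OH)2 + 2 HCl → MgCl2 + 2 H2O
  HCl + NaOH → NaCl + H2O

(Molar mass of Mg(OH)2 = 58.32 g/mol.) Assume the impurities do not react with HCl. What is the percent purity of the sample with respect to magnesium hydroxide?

n(HCl) added = 0.04998 × 0.4864 = 0.02431 mol
n(NaOH) used in back-titration = 0.02999 × 0.3837 = 0.01151 mol
n(HCl) left over = 0.01151 mol (1:1 ratio)
n(HCl) consumed by analyte = 0.02431 − 0.01151 = 0.01280 mol
From the 1:2 ratio, n(Mg(OH)2) = 1/2 × 0.01280 = 6.402 × 10^-3 mol
mass of Mg(OH)2 = 6.402 × 10^-3 × 58.32 = 0.3733 g
% Mg(OH)2 = 0.3733 / 0.5506 × 100 = 67.81 %

67.81 %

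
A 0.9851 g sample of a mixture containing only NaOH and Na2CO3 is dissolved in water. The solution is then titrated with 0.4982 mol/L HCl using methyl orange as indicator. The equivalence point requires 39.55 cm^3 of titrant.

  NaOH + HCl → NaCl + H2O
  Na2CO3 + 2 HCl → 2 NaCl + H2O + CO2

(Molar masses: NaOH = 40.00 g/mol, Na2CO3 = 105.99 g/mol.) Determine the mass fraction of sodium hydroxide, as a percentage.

18.47 %

n(HCl) = 0.03955 × 0.4982 = 0.01970 mol
Let x = n(NaOH), y = n(Na2CO3).
Titrant: 1x + 2y = 0.01970;  mass: 40.00x + 105.99y = 0.9851
Solving, x = 4.548 × 10^-3 mol, y = 7.578 × 10^-3 mol
mass of NaOH = 4.548 × 10^-3 × 40.00 = 0.1819 g
% NaOH = 0.1819 / 0.9851 × 100 = 18.47 %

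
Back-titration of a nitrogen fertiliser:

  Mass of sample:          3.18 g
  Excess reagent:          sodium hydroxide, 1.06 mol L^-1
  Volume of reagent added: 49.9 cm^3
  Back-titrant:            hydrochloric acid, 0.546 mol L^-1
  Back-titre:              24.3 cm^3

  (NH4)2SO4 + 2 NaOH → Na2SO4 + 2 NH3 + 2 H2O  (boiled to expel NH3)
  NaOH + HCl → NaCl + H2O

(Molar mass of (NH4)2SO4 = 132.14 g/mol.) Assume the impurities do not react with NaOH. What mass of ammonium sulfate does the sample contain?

2.62 g

n(NaOH) added = 0.0499 × 1.06 = 0.0529 mol
n(HCl) used in back-titration = 0.0243 × 0.546 = 0.0133 mol
n(NaOH) left over = 0.0133 mol (1:1 ratio)
n(NaOH) consumed by analyte = 0.0529 − 0.0133 = 0.0396 mol
From the 1:2 ratio, n((NH4)2SO4) = 1/2 × 0.0396 = 0.0198 mol
mass of (NH4)2SO4 = 0.0198 × 132.14 = 2.62 g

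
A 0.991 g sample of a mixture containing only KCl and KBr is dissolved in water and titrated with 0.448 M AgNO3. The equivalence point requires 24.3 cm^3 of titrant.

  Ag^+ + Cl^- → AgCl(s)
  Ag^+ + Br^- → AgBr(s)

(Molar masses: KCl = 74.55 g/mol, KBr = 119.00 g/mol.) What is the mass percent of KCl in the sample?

n(AgNO3) = 0.0243 × 0.448 = 0.0109 mol
Let x = n(KCl), y = n(KBr).
Titrant: 1x + 1y = 0.0109;  mass: 74.55x + 119.00y = 0.991
Solving, x = 6.85 × 10^-3 mol, y = 4.04 × 10^-3 mol
mass of KCl = 6.85 × 10^-3 × 74.55 = 0.511 g
% KCl = 0.511 / 0.991 × 100 = 51.5 %

51.5 %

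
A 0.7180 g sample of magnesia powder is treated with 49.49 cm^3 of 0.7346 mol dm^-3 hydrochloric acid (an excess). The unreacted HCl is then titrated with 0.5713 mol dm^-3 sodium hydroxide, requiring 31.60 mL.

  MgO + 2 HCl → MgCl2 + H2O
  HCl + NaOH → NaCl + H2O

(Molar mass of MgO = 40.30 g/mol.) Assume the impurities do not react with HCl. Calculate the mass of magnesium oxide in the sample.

0.3688 g

n(HCl) added = 0.04949 × 0.7346 = 0.03636 mol
n(NaOH) used in back-titration = 0.03160 × 0.5713 = 0.01805 mol
n(HCl) left over = 0.01805 mol (1:1 ratio)
n(HCl) consumed by analyte = 0.03636 − 0.01805 = 0.01830 mol
From the 1:2 ratio, n(MgO) = 1/2 × 0.01830 = 9.151 × 10^-3 mol
mass of MgO = 9.151 × 10^-3 × 40.30 = 0.3688 g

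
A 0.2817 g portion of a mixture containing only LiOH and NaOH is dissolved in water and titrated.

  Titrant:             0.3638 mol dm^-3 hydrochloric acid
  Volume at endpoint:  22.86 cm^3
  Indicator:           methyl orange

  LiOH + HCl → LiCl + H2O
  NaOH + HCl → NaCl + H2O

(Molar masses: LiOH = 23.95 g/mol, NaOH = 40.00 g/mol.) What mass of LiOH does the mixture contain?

n(HCl) = 0.02286 × 0.3638 = 8.316 × 10^-3 mol
Let x = n(LiOH), y = n(NaOH).
Titrant: 1x + 1y = 8.316 × 10^-3;  mass: 23.95x + 40.00y = 0.2817
Solving, x = 3.175 × 10^-3 mol, y = 5.141 × 10^-3 mol
mass of LiOH = 3.175 × 10^-3 × 23.95 = 0.07604 g

0.07604 g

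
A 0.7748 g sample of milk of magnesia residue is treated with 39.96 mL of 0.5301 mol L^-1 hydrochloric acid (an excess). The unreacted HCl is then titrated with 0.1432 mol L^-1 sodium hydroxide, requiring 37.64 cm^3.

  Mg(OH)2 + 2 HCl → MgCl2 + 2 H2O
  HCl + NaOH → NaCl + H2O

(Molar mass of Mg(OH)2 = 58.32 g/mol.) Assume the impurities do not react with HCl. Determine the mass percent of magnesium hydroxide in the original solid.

n(HCl) added = 0.03996 × 0.5301 = 0.02118 mol
n(NaOH) used in back-titration = 0.03764 × 0.1432 = 5.390 × 10^-3 mol
n(HCl) left over = 5.390 × 10^-3 mol (1:1 ratio)
n(HCl) consumed by analyte = 0.02118 − 5.390 × 10^-3 = 0.01579 mol
From the 1:2 ratio, n(Mg(OH)2) = 1/2 × 0.01579 = 7.896 × 10^-3 mol
mass of Mg(OH)2 = 7.896 × 10^-3 × 58.32 = 0.4605 g
% Mg(OH)2 = 0.4605 / 0.7748 × 100 = 59.44 %

59.44 %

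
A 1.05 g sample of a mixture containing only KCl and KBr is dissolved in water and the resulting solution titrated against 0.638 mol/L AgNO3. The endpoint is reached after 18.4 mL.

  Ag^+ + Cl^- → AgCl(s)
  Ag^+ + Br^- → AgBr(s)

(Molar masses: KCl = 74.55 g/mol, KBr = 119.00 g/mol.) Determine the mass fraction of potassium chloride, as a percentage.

n(AgNO3) = 0.0184 × 0.638 = 0.0117 mol
Let x = n(KCl), y = n(KBr).
Titrant: 1x + 1y = 0.0117;  mass: 74.55x + 119.00y = 1.05
Solving, x = 7.81 × 10^-3 mol, y = 3.93 × 10^-3 mol
mass of KCl = 7.81 × 10^-3 × 74.55 = 0.582 g
% KCl = 0.582 / 1.05 × 100 = 55.4 %

55.4 %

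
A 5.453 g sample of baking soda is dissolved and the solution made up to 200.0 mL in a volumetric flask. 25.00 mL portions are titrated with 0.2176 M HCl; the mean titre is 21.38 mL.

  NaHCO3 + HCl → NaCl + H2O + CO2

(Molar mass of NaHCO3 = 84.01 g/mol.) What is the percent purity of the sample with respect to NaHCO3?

57.34 %

n(HCl) per titration = 0.02138 × 0.2176 = 4.652 × 10^-3 mol
n(NaHCO3) in each aliquot = 4.652 × 10^-3 mol (1:1 ratio)
n(NaHCO3) in the whole flask = 4.652 × 10^-3 × 200.0/25.00 = 0.03722 mol
mass of NaHCO3 = 0.03722 × 84.01 = 3.127 g
% NaHCO3 = 3.127 / 5.453 × 100 = 57.34 %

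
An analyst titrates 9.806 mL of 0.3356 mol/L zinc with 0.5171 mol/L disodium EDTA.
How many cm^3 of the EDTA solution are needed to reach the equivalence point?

Zn^2+ + EDTA^4- → [Zn(EDTA)]^2-
n(Zn2+) = 0.009806 L × 0.3356 mol/L = 3.291 × 10^-3 mol
n(EDTA) = 3.291 × 10^-3 mol (1:1 stoichiometry)
V(EDTA) = 3.291 × 10^-3 mol / 0.5171 mol/L = 0.006364 L = 6.364 mL

6.364 mL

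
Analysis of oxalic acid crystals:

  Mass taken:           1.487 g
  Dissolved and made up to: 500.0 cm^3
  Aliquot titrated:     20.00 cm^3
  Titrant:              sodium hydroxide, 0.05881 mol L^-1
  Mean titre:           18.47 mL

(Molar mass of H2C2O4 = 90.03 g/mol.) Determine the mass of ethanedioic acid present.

1.222 g

H2C2O4 + 2 NaOH → Na2C2O4 + 2 H2O
n(NaOH) per titration = 0.01847 × 0.05881 = 1.086 × 10^-3 mol
From the 1:2 ratio, n(H2C2O4) in each aliquot = 1/2 × 1.086 × 10^-3 = 5.431 × 10^-4 mol
n(H2C2O4) in the whole flask = 5.431 × 10^-4 × 500.0/20.00 = 0.01358 mol
mass of H2C2O4 = 0.01358 × 90.03 = 1.222 g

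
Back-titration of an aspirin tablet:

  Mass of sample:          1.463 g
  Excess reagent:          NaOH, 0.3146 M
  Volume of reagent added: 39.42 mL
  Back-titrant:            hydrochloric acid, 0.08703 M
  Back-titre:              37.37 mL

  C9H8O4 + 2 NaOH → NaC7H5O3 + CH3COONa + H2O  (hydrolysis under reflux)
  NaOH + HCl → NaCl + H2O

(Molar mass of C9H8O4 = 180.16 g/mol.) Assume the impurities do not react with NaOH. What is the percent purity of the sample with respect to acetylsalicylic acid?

56.33 %

n(NaOH) added = 0.03942 × 0.3146 = 0.01240 mol
n(HCl) used in back-titration = 0.03737 × 0.08703 = 3.252 × 10^-3 mol
n(NaOH) left over = 3.252 × 10^-3 mol (1:1 ratio)
n(NaOH) consumed by analyte = 0.01240 − 3.252 × 10^-3 = 9.149 × 10^-3 mol
From the 1:2 ratio, n(C9H8O4) = 1/2 × 9.149 × 10^-3 = 4.575 × 10^-3 mol
mass of C9H8O4 = 4.575 × 10^-3 × 180.16 = 0.8242 g
% C9H8O4 = 0.8242 / 1.463 × 100 = 56.33 %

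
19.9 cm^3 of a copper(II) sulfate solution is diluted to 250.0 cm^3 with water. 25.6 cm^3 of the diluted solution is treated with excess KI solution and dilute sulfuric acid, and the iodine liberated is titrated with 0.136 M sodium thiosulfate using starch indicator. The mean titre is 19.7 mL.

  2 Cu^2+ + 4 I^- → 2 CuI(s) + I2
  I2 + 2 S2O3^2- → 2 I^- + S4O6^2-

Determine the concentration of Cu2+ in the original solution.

1.31 M

n(S2O3^2-) = 0.0197 × 0.136 = 2.68 × 10^-3 mol
n(I2) = n(S2O3^2-)/2 = 1.34 × 10^-3 mol
From the 2:1 ratio, n(Cu2+) in the aliquot = 2/1 × 1.34 × 10^-3 = 2.68 × 10^-3 mol
[Cu2+]_dilute = 2.68 × 10^-3 / 0.0256 = 0.105 mol/L
[Cu2+]_original = 0.105 × 250.0/19.9 = 1.31 mol/L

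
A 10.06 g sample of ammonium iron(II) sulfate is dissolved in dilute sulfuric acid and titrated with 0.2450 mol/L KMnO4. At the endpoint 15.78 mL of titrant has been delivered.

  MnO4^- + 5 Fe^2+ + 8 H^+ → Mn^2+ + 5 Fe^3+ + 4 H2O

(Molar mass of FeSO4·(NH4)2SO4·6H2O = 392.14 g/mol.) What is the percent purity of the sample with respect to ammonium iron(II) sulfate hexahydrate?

n(KMnO4) = 0.01578 L × 0.2450 mol/L = 3.866 × 10^-3 mol
From the 5:1 ratio, n(FeSO4·(NH4)2SO4·6H2O) = 5/1 × 3.866 × 10^-3 = 0.01933 mol
mass of FeSO4·(NH4)2SO4·6H2O = 0.01933 × 392.14 g/mol = 7.580 g
% FeSO4·(NH4)2SO4·6H2O = 7.580 / 10.06 × 100 = 75.35 %

75.35 %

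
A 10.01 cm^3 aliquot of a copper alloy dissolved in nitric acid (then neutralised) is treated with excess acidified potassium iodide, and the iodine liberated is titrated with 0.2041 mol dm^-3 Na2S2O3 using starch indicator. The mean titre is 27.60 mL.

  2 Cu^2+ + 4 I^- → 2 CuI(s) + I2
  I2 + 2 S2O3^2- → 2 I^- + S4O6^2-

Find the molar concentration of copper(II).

n(S2O3^2-) = 0.02760 × 0.2041 = 5.633 × 10^-3 mol
n(I2) = n(S2O3^2-)/2 = 2.817 × 10^-3 mol
From the 2:1 ratio, n(Cu2+) in the aliquot = 2/1 × 2.817 × 10^-3 = 5.633 × 10^-3 mol
[Cu2+] = 5.633 × 10^-3 / 0.01001 = 0.5628 mol/L

0.5628 mol/L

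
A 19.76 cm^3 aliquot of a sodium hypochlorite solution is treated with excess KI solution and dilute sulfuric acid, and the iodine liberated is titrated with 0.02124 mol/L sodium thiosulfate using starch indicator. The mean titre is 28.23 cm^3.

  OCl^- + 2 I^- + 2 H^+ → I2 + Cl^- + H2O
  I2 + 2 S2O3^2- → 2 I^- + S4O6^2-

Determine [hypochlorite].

0.01517 mol/L

n(S2O3^2-) = 0.02823 × 0.02124 = 5.996 × 10^-4 mol
n(I2) = n(S2O3^2-)/2 = 2.998 × 10^-4 mol
n(OCl^-) in the aliquot = 2.998 × 10^-4 mol (1:1 ratio)
[OCl^-] = 2.998 × 10^-4 / 0.01976 = 0.01517 mol/L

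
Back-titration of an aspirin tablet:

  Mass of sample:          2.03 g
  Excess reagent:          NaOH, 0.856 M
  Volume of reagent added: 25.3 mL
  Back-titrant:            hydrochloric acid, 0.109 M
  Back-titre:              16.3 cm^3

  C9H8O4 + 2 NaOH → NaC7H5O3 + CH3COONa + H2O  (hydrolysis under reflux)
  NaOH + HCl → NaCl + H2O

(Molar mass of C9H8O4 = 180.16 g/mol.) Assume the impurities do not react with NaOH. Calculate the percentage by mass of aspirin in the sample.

88.2 %

n(NaOH) added = 0.0253 × 0.856 = 0.0217 mol
n(HCl) used in back-titration = 0.0163 × 0.109 = 1.78 × 10^-3 mol
n(NaOH) left over = 1.78 × 10^-3 mol (1:1 ratio)
n(NaOH) consumed by analyte = 0.0217 − 1.78 × 10^-3 = 0.0199 mol
From the 1:2 ratio, n(C9H8O4) = 1/2 × 0.0199 = 9.94 × 10^-3 mol
mass of C9H8O4 = 9.94 × 10^-3 × 180.16 = 1.79 g
% C9H8O4 = 1.79 / 2.03 × 100 = 88.2 %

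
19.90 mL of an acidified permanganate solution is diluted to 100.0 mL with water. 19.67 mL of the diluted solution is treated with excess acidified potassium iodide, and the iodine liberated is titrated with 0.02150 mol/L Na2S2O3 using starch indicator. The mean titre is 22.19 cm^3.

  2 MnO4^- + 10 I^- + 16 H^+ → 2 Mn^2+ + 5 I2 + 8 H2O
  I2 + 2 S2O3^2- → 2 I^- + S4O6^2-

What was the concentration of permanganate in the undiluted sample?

0.02438 mol/L

n(S2O3^2-) = 0.02219 × 0.02150 = 4.771 × 10^-4 mol
n(I2) = n(S2O3^2-)/2 = 2.385 × 10^-4 mol
From the 2:5 ratio, n(MnO4^-) in the aliquot = 2/5 × 2.385 × 10^-4 = 9.542 × 10^-5 mol
[MnO4^-]_dilute = 9.542 × 10^-5 / 0.01967 = 0.004851 mol/L
[MnO4^-]_original = 0.004851 × 100.0/19.90 = 0.02438 mol/L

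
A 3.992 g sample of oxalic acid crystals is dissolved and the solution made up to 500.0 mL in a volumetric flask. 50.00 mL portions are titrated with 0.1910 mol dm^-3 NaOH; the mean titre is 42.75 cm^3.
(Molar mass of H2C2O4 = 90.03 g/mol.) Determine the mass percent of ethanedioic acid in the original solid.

H2C2O4 + 2 NaOH → Na2C2O4 + 2 H2O
n(NaOH) per titration = 0.04275 × 0.1910 = 8.165 × 10^-3 mol
From the 1:2 ratio, n(H2C2O4) in each aliquot = 1/2 × 8.165 × 10^-3 = 4.083 × 10^-3 mol
n(H2C2O4) in the whole flask = 4.083 × 10^-3 × 500.0/50.00 = 0.04083 mol
mass of H2C2O4 = 0.04083 × 90.03 = 3.676 g
% H2C2O4 = 3.676 / 3.992 × 100 = 92.07 %

92.07 %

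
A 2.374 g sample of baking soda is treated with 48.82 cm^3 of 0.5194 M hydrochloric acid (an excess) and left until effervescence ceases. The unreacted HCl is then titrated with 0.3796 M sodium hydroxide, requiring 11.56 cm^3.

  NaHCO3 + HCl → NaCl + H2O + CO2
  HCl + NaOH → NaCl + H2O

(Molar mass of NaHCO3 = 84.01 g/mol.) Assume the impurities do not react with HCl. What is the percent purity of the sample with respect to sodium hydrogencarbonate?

74.20 %

n(HCl) added = 0.04882 × 0.5194 = 0.02536 mol
n(NaOH) used in back-titration = 0.01156 × 0.3796 = 4.388 × 10^-3 mol
n(HCl) left over = 4.388 × 10^-3 mol (1:1 ratio)
n(HCl) consumed by analyte = 0.02536 − 4.388 × 10^-3 = 0.02097 mol
n(NaHCO3) = 0.02097 mol (1:1 ratio)
mass of NaHCO3 = 0.02097 × 84.01 = 1.762 g
% NaHCO3 = 1.762 / 2.374 × 100 = 74.20 %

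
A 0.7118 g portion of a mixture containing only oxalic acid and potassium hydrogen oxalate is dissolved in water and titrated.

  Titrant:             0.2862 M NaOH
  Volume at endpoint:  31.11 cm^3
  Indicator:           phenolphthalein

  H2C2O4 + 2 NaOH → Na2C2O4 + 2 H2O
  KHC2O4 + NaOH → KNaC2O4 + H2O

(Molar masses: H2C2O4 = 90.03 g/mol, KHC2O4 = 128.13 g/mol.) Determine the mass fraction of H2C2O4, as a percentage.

32.64 %

n(NaOH) = 0.03111 × 0.2862 = 8.904 × 10^-3 mol
Let x = n(H2C2O4), y = n(KHC2O4).
Titrant: 2x + 1y = 8.904 × 10^-3;  mass: 90.03x + 128.13y = 0.7118
Solving, x = 2.581 × 10^-3 mol, y = 3.742 × 10^-3 mol
mass of H2C2O4 = 2.581 × 10^-3 × 90.03 = 0.2324 g
% H2C2O4 = 0.2324 / 0.7118 × 100 = 32.64 %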